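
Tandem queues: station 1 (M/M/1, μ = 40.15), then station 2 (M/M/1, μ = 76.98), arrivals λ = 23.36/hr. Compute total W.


Each node sees arrival rate λ = 23.36/hr (tandem ⇒ throughput preserved).
W₁ = 1/(μ₁−λ) = 1/(40.15−23.36) = 0.05956 hr
W₂ = 1/(μ₂−λ) = 1/(76.98−23.36) = 0.01865 hr
W_total = W₁ + W₂ = 0.05956 + 0.01865 = 0.07821 hr

Final: 0.07821 hr


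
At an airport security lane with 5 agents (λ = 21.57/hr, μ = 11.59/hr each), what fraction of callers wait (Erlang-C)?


a = λ/μ = 1.8611; ρ = a/5 = 0.3722
P₀ = 0.154715 (from M/M/c formula)
C(c,a) = [a^c/(c!(1−ρ))]·P₀ = [22.32716/(120·0.6278)]·0.154715
= 0.29638·0.154715 = 0.045854

Final: 0.045854


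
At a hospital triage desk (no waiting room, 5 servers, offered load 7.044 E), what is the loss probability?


B(c,a) = (a^c/c!) / Σ_{k=0}^{c} a^k/k!
a^5/5! = 144.515853
Σ terms (k=0..5): 1.00000 + 7.04400 + 24.80897 + 58.25146 + 102.58082 + 144.51585 = 338.201093
B = 144.515853/338.201093 = 0.427307

Final: 0.427307


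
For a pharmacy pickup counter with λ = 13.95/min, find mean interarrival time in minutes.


Mean interarrival time = 1/λ = 1/13.95 minute = 0.07168 minute
In minutes: 0.07168 × 1 = 0.07168 min

Final: 0.07168 min


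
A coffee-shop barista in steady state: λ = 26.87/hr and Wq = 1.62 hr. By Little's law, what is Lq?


Lq = λWq = 26.87·1.62 = 43.5294

Final: 43.5294


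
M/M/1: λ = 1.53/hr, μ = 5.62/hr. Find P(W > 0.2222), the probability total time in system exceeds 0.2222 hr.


W ~ Exponential(μ−λ) for M/M/1.
μ − λ = 5.62 − 1.53 = 4.0900
P(W > t) = e^{−(μ−λ)t} = e^{−0.9088} = 0.403008

Final: 0.403008


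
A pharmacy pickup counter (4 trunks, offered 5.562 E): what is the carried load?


B(4,5.562) = 0.440213 (Erlang-B)
Carried load = a(1 − B) = 5.562·(1 − 0.440213) = 5.562·0.559787 = 3.1135 E

Final: 3.1135 Erlangs


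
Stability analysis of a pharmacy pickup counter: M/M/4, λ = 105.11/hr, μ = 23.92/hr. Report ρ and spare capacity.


Total capacity cμ = 4·23.92 = 95.68/hr
ρ = λ/(cμ) = 105.11/95.68 = 1.0986
Stable ⇔ ρ < 1: NO
Spare capacity = cμ − λ = 95.68 − 105.11 = -9.43/hr

Final: ρ = 1.0986; unstable; margin = -9.43/hr


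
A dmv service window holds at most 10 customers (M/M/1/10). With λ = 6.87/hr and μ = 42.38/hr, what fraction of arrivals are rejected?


ρ = λ/μ = 6.87/42.38 = 0.1621
P_K = (1−ρ)ρ^K/(1−ρ^(K+1)) = (0.8379·0.00000001253)/(1 − 0.000000002031)
= 0.00000001050/1.000000 = 0.00000001050

Final: 0.00000001050


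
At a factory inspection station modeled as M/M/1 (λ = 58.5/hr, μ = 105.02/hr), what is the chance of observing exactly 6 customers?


ρ = 58.5/105.02 = 0.5570
P_n = (1−ρ)·ρ^n = (1 − 0.5570)·0.5570^6 = 0.4430·0.029875 = 0.013233

Final: 0.013233


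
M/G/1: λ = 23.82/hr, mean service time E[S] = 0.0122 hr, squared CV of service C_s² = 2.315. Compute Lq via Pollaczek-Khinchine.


ρ = λ·E[S] = 23.82·0.0122 = 0.2906
Lq = ρ²(1+C_s²)/(2(1−ρ)) = 0.08445·(1+2.315)/(2·0.7094)
= 0.08445·3.3150/1.4188 = 0.19732

Final: 0.19732


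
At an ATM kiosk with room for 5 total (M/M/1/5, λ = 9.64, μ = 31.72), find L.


ρ = 9.64/31.72 = 0.3039
L = ρ[1 − (K+1)ρ^K + Kρ^(K+1)] / [(1−ρ)(1−ρ^(K+1))]
Numerator: 0.3039·(1 − 6·0.002593 + 5·0.0007879) = 0.300379
Denominator: (0.6961)·(0.999212) = 0.695542
L = 0.300379/0.695542 = 0.4319

Final: 0.4319


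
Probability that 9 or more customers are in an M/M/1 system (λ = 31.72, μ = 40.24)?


ρ = 31.72/40.24 = 0.7883
P(N ≥ n) = ρ^n = 0.7883^9 = 0.117511

Final: 0.117511


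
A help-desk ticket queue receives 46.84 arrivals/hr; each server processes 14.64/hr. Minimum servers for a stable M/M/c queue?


Stability requires cμ > λ ⇔ c > λ/μ.
λ/μ = 46.84/14.64 = 3.1995
Minimum integer c = ⌊3.1995⌋ + 1 = 4
Check: 4·14.64 = 58.56 > 46.84, while 3·14.64 = 43.92 ≤ 46.84

Final: 4 servers


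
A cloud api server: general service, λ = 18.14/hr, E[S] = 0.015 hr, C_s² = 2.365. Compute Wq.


ρ = λ·E[S] = 18.14·0.015 = 0.2721
E[S²] = E[S]²(1+C_s²) = 0.015²·(1+2.365) = 0.0007571
Wq = λ·E[S²]/(2(1−ρ)) = 18.14·0.0007571/(2·0.7279) = 0.009434 hr

Final: 0.009434 hr


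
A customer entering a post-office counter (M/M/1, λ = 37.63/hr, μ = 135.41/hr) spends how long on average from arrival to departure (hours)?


W = 1/(μ−λ) = 1/(135.41 − 37.63) = 1/97.78 = 0.01023 hr

Final: 0.01023 hr


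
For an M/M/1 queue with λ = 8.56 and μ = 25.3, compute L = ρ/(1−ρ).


ρ = λ/μ = 8.56/25.3 = 0.3383
L = ρ/(1−ρ) = 0.3383/(1 − 0.3383) = 0.3383/0.6617 = 0.5114

Final: 0.5114


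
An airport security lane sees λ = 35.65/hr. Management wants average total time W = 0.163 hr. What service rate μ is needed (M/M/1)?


W = 1/(μ−λ) ⇒ μ − λ = 1/W = 1/0.163 = 6.1350
μ = λ + 1/W = 35.65 + 6.1350 = 41.7850 per hr

Final: 41.7850 /hr


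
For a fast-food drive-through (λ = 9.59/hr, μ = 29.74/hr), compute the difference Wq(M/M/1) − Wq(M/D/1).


ρ = 9.59/29.74 = 0.3225
Wq(M/M/1) = ρ/(μ−λ) = 0.3225/20.15 = 0.01600 hr
Wq(M/D/1) = ρ/(2(μ−λ)) = 0.008002 hr
Savings = 0.01600 − 0.008002 = 0.008002 hr

Final: 0.008002 hr


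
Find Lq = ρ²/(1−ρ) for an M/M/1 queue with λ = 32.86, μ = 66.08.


ρ = 32.86/66.08 = 0.4973
Lq = ρ²/(1−ρ) = 0.2473/0.5027 = 0.4919

Final: 0.4919


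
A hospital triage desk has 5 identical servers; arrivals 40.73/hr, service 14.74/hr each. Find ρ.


ρ = λ/(cμ) = 40.73/(5·14.74) = 40.73/73.70 = 0.5526

Final: 0.5526


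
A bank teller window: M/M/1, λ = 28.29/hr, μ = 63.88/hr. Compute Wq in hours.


ρ = 28.29/63.88 = 0.4429
Wq = ρ/(μ−λ) = 0.4429/(63.88 − 28.29) = 0.4429/35.59 = 0.01244 hr

Final: 0.01244 hr


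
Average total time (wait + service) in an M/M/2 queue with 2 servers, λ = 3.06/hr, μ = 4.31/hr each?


a = 0.7100; ρ = 0.3550; P₀ = 0.476027
Lq = P₀·a^c·ρ/(c!(1−ρ)²) = 0.10237
Wq = Lq/λ = 0.10237/3.06 = 0.03345 hr
W = Wq + 1/μ = 0.03345 + 0.23202 = 0.26547 hr

Final: 0.26547 hr


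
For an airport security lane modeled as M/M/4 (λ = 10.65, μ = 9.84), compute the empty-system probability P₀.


a = λ/μ = 10.65/9.84 = 1.0823; ρ = a/c = 0.2706
Σ_{k=0}^{3} a^k/k! (terms k=0..3) = 1.00000 + 1.08232 + 0.58571 + 0.21131 = 2.87933
Tail: a^4/(4!(1−ρ)) = 1.37220/(24·0.7294) = 0.07838
P₀ = 1/(2.87933 + 0.07838) = 1/2.95771 = 0.338099

Final: 0.338099


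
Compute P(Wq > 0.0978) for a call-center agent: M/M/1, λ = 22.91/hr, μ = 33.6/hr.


ρ = 22.91/33.6 = 0.6818
P(Wq > t) = ρ·e^{−(μ−λ)t} = 0.6818·e^{−1.0455}
= 0.6818·0.351522 = 0.239684

Final: 0.239684


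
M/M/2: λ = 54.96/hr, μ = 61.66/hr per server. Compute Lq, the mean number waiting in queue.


a = λ/μ = 0.8913; ρ = a/2 = 0.4457
P₀ = 0.383442
Lq = P₀·a^c·ρ / (c!·(1−ρ)²) = 0.383442·0.79449·0.4457/(2·0.30728)
= 0.22092

Final: 0.22092


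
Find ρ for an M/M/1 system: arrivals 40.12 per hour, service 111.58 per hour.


ρ = λ/μ = 40.12/111.58 = 0.3596

Final: 0.3596


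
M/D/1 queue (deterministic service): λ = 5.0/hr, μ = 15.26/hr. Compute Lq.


ρ = 5.0/15.26 = 0.3277
M/D/1: Lq = ρ²/(2(1−ρ)) = 0.1074/(2·0.6723) = 0.07984

Final: 0.07984


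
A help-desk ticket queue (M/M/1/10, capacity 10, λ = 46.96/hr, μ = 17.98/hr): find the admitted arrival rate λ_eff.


ρ = 2.6118; P_K = (1−ρ)ρ^10/(1−ρ^11) = 0.617137
λ_eff = λ(1 − P_K) = 46.96·(1 − 0.617137) = 46.96·0.382863 = 17.9792 /hr

Final: 17.9792 /hr


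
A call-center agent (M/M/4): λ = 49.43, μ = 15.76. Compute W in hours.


a = 3.1364; ρ = 0.7841; P₀ = 0.030420
Lq = P₀·a^c·ρ/(c!(1−ρ)²) = 2.06336
Wq = Lq/λ = 2.06336/49.43 = 0.04174 hr
W = Wq + 1/μ = 0.04174 + 0.06345 = 0.10519 hr

Final: 0.10519 hr


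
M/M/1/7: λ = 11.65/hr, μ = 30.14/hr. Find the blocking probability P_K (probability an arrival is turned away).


ρ = λ/μ = 11.65/30.14 = 0.3865
P_K = (1−ρ)ρ^K/(1−ρ^(K+1)) = (0.6135·0.001289)/(1 − 0.0004983)
= 0.0007908/0.999502 = 0.0007912

Final: 0.0007912


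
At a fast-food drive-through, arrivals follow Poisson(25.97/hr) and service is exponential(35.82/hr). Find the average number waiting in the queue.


ρ = 25.97/35.82 = 0.7250
Lq = ρ²/(1−ρ) = 0.5256/0.2750 = 1.9115

Final: 1.9115


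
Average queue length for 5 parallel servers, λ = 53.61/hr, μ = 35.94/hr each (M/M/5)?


a = λ/μ = 1.4917; ρ = a/5 = 0.2983
P₀ = 0.224653
Lq = P₀·a^c·ρ / (c!·(1−ρ)²) = 0.224653·7.38480·0.2983/(120·0.49234)
= 0.008377

Final: 0.008377


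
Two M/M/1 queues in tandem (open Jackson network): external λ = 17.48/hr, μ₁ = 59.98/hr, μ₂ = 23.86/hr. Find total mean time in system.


Each node sees arrival rate λ = 17.48/hr (tandem ⇒ throughput preserved).
W₁ = 1/(μ₁−λ) = 1/(59.98−17.48) = 0.02353 hr
W₂ = 1/(μ₂−λ) = 1/(23.86−17.48) = 0.15674 hr
W_total = W₁ + W₂ = 0.02353 + 0.15674 = 0.18027 hr

Final: 0.18027 hr


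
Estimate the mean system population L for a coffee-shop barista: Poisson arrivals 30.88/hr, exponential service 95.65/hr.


ρ = λ/μ = 30.88/95.65 = 0.3228
L = ρ/(1−ρ) = 0.3228/(1 − 0.3228) = 0.3228/0.6772 = 0.4768

Final: 0.4768


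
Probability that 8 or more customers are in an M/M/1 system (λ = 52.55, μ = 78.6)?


ρ = 52.55/78.6 = 0.6686
P(N ≥ n) = ρ^n = 0.6686^8 = 0.039921

Final: 0.039921


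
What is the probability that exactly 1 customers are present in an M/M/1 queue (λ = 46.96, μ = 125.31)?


ρ = 46.96/125.31 = 0.3748
P_n = (1−ρ)·ρ^n = (1 − 0.3748)·0.3748^1 = 0.6252·0.374751 = 0.234313

Final: 0.234313


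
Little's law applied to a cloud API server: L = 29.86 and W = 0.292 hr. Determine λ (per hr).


λ = L/W = 29.86/0.292 = 102.2603 /hr

Final: 102.2603 /hr


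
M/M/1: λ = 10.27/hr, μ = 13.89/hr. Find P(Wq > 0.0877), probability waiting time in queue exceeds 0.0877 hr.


ρ = 10.27/13.89 = 0.7394
P(Wq > t) = ρ·e^{−(μ−λ)t} = 0.7394·e^{−0.3175}
= 0.7394·0.727986 = 0.538259

Final: 0.538259


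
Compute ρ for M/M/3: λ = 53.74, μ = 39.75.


ρ = λ/(cμ) = 53.74/(3·39.75) = 53.74/119.25 = 0.4506

Final: 0.4506


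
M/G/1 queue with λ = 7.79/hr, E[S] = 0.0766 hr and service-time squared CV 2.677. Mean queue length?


ρ = λ·E[S] = 7.79·0.0766 = 0.5967
Lq = ρ²(1+C_s²)/(2(1−ρ)) = 0.3561·(1+2.677)/(2·0.4033)
= 0.3561·3.6770/0.8066 = 1.62324

Final: 1.62324


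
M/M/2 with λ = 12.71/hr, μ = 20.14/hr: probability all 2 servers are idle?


a = λ/μ = 12.71/20.14 = 0.6311; ρ = a/c = 0.3155
Σ_{k=0}^{1} a^k/k! (terms k=0..1) = 1.00000 + 0.63108 = 1.63108
Tail: a^2/(2!(1−ρ)) = 0.39827/(2·0.6845) = 0.29093
P₀ = 1/(1.63108 + 0.29093) = 1/1.92202 = 0.520287

Final: 0.520287


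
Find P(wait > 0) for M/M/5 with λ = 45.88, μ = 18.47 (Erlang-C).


a = λ/μ = 2.4840; ρ = a/5 = 0.4968
P₀ = 0.081457 (from M/M/c formula)
C(c,a) = [a^c/(c!(1−ρ))]·P₀ = [94.57635/(120·0.5032)]·0.081457
= 1.56627·0.081457 = 0.127583

Final: 0.127583


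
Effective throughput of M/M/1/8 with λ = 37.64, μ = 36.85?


ρ = 1.0214; P_K = (1−ρ)ρ^8/(1−ρ^9) = 0.120769
λ_eff = λ(1 − P_K) = 37.64·(1 − 0.120769) = 37.64·0.879231 = 33.0943 /hr

Final: 33.0943 /hr


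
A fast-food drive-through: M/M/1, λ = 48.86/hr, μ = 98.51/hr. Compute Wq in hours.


ρ = 48.86/98.51 = 0.4960
Wq = ρ/(μ−λ) = 0.4960/(98.51 − 48.86) = 0.4960/49.65 = 0.009990 hr

Final: 0.009990 hr


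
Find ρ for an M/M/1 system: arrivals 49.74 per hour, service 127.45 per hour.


ρ = λ/μ = 49.74/127.45 = 0.3903

Final: 0.3903


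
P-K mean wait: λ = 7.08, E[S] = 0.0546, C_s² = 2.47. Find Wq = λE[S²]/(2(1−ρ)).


ρ = λ·E[S] = 7.08·0.0546 = 0.3866
E[S²] = E[S]²(1+C_s²) = 0.0546²·(1+2.47) = 0.010345
Wq = λ·E[S²]/(2(1−ρ)) = 7.08·0.010345/(2·0.6134) = 0.05970 hr

Final: 0.05970 hr


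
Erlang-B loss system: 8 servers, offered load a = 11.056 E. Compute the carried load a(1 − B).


B(8,11.056) = 0.385107 (Erlang-B)
Carried load = a(1 − B) = 11.056·(1 − 0.385107) = 11.056·0.614893 = 6.7983 E

Final: 6.7983 Erlangs


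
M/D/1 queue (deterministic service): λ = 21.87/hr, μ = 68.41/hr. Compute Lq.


ρ = 21.87/68.41 = 0.3197
M/D/1: Lq = ρ²/(2(1−ρ)) = 0.1022/(2·0.6803) = 0.07511

Final: 0.07511


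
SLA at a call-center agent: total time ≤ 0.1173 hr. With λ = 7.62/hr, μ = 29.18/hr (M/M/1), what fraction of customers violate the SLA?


W ~ Exponential(μ−λ) for M/M/1.
μ − λ = 29.18 − 7.62 = 21.5600
P(W > t) = e^{−(μ−λ)t} = e^{−2.5290} = 0.079740

Final: 0.079740


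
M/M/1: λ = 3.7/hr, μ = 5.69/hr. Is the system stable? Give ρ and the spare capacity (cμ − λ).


Total capacity cμ = 1·5.69 = 5.69/hr
ρ = λ/(cμ) = 3.7/5.69 = 0.6503
Stable ⇔ ρ < 1: YES
Spare capacity = cμ − λ = 5.69 − 3.7 = 1.99/hr

Final: ρ = 0.6503; stable; margin = 1.99/hr


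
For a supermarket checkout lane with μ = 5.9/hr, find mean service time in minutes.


Mean service time = 1/μ = 1/5.9 hour = 0.16949 hour
In minutes: 0.16949 × 60 = 10.1695 min

Final: 10.1695 min


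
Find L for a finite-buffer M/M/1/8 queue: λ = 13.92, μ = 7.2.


ρ = 13.92/7.2 = 1.9333
L = ρ[1 − (K+1)ρ^K + Kρ^(K+1)] / [(1−ρ)(1−ρ^(K+1))]
Numerator: 1.9333·(1 − 9·195.188358 + 8·377.364159) = 2442.221561
Denominator: (-0.9333)·(-376.364159) = 351.273215
L = 2442.221561/351.273215 = 6.9525

Final: 6.9525


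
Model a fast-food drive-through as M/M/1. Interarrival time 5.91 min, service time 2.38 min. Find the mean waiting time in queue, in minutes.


λ = 60/5.91 = 10.1523 /hr
μ = 60/2.38 = 25.2101 /hr
ρ = λ/μ = 10.1523/25.2101 = 0.4027
Wq = ρ/(μ−λ) = 0.4027/(25.2101−10.1523) = 0.02674 hr
In minutes: 0.02674·60 = 1.605 min

Final: 1.605 min


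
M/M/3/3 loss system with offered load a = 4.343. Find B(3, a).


B(c,a) = (a^c/c!) / Σ_{k=0}^{c} a^k/k!
a^3/3! = 13.652690
Σ terms (k=0..3): 1.00000 + 4.34300 + 9.43082 + 13.65269 = 28.426515
B = 13.652690/28.426515 = 0.480280

Final: 0.480280


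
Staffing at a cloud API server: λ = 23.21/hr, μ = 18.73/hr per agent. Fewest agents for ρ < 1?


Stability requires cμ > λ ⇔ c > λ/μ.
λ/μ = 23.21/18.73 = 1.2392
Minimum integer c = ⌊1.2392⌋ + 1 = 2
Check: 2·18.73 = 37.46 > 23.21, while 1·18.73 = 18.73 ≤ 23.21

Final: 2 servers


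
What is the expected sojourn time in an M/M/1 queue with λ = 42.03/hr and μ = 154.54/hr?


W = 1/(μ−λ) = 1/(154.54 − 42.03) = 1/112.51 = 0.008888 hr

Final: 0.008888 hr


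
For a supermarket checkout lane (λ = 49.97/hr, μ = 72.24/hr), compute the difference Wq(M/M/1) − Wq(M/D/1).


ρ = 49.97/72.24 = 0.6917
Wq(M/M/1) = ρ/(μ−λ) = 0.6917/22.27 = 0.03106 hr
Wq(M/D/1) = ρ/(2(μ−λ)) = 0.01553 hr
Savings = 0.03106 − 0.01553 = 0.01553 hr

Final: 0.01553 hr


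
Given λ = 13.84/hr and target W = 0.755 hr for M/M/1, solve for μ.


W = 1/(μ−λ) ⇒ μ − λ = 1/W = 1/0.755 = 1.3245
μ = λ + 1/W = 13.84 + 1.3245 = 15.1645 per hr

Final: 15.1645 /hr


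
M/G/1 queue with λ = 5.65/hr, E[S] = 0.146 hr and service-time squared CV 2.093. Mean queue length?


ρ = λ·E[S] = 5.65·0.146 = 0.8249
Lq = ρ²(1+C_s²)/(2(1−ρ)) = 0.6805·(1+2.093)/(2·0.1751)
= 0.6805·3.0930/0.3502 = 6.00989

Final: 6.00989


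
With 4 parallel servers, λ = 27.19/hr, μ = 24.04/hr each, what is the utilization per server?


ρ = λ/(cμ) = 27.19/(4·24.04) = 27.19/96.16 = 0.2828

Final: 0.2828


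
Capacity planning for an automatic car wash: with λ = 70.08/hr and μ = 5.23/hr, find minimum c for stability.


Stability requires cμ > λ ⇔ c > λ/μ.
λ/μ = 70.08/5.23 = 13.3996
Minimum integer c = ⌊13.3996⌋ + 1 = 14
Check: 14·5.23 = 73.22 > 70.08, while 13·5.23 = 67.99 ≤ 70.08

Final: 14 servers


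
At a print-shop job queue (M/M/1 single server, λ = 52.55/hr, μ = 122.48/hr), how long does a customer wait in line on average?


ρ = 52.55/122.48 = 0.4290
Wq = ρ/(μ−λ) = 0.4290/(122.48 − 52.55) = 0.4290/69.93 = 0.006135 hr

Final: 0.006135 hr


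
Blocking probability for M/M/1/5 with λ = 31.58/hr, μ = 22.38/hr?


ρ = λ/μ = 31.58/22.38 = 1.4111
P_K = (1−ρ)ρ^K/(1−ρ^(K+1)) = (-0.4111·5.594486)/(1 − 7.894275)
= -2.299789/-6.894275 = 0.333579

Final: 0.333579


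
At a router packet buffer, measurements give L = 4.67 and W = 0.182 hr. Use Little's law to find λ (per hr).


λ = L/W = 4.67/0.182 = 25.6593 /hr

Final: 25.6593 /hr


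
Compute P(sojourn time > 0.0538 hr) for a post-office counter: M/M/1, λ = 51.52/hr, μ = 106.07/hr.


W ~ Exponential(μ−λ) for M/M/1.
μ − λ = 106.07 − 51.52 = 54.5500
P(W > t) = e^{−(μ−λ)t} = e^{−2.9348} = 0.053142

Final: 0.053142


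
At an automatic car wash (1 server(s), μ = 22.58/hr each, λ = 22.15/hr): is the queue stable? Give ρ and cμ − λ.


Total capacity cμ = 1·22.58 = 22.58/hr
ρ = λ/(cμ) = 22.15/22.58 = 0.9810
Stable ⇔ ρ < 1: YES
Spare capacity = cμ − λ = 22.58 − 22.15 = 0.43/hr

Final: ρ = 0.9810; stable; margin = 0.43/hr


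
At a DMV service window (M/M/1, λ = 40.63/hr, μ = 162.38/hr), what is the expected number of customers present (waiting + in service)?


ρ = λ/μ = 40.63/162.38 = 0.2502
L = ρ/(1−ρ) = 0.2502/(1 − 0.2502) = 0.2502/0.7498 = 0.3337

Final: 0.3337


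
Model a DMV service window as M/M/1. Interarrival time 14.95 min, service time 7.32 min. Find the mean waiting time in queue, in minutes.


λ = 60/14.95 = 4.0134 /hr
μ = 60/7.32 = 8.1967 /hr
ρ = λ/μ = 4.0134/8.1967 = 0.4896
Wq = ρ/(μ−λ) = 0.4896/(8.1967−4.0134) = 0.11704 hr
In minutes: 0.11704·60 = 7.023 min

Final: 7.023 min


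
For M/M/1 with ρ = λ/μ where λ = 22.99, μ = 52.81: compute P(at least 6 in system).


ρ = 22.99/52.81 = 0.4353
P(N ≥ n) = ρ^n = 0.4353^6 = 0.006807

Final: 0.006807


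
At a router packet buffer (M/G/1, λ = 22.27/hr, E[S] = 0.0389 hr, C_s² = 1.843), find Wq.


ρ = λ·E[S] = 22.27·0.0389 = 0.8663
E[S²] = E[S]²(1+C_s²) = 0.0389²·(1+1.843) = 0.004302
Wq = λ·E[S²]/(2(1−ρ)) = 22.27·0.004302/(2·0.1337) = 0.35830 hr

Final: 0.35830 hr


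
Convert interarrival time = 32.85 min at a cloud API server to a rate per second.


λ = 1/(interarrival time) in consistent units.
1 second = 0.0166667 min, so λ = 0.0166667/32.85 = 0.0005074 per second

Final: 0.0005074 /sec


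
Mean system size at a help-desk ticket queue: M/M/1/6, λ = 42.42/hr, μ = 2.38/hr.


ρ = 42.42/2.38 = 17.8235
L = ρ[1 − (K+1)ρ^K + Kρ^(K+1)] / [(1−ρ)(1−ρ^(K+1))]
Numerator: 17.8235·(1 − 7·32059905.858296 + 6·571420675.003750) = 57108454537.315979
Denominator: (-16.8235)·(-571420674.003750) = 9613312515.592505
L = 57108454537.315979/9613312515.592505 = 5.9406

Final: 5.9406


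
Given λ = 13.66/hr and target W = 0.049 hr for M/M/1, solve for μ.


W = 1/(μ−λ) ⇒ μ − λ = 1/W = 1/0.049 = 20.4082
μ = λ + 1/W = 13.66 + 20.4082 = 34.0682 per hr

Final: 34.0682 /hr


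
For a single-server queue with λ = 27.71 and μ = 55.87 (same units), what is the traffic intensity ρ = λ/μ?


ρ = λ/μ = 27.71/55.87 = 0.4960

Final: 0.4960


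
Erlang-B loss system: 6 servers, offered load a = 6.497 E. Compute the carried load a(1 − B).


B(6,6.497) = 0.298900 (Erlang-B)
Carried load = a(1 − B) = 6.497·(1 − 0.298900) = 6.497·0.701100 = 4.5550 E

Final: 4.5550 Erlangs


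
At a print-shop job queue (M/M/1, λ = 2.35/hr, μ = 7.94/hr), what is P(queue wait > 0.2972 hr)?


ρ = 2.35/7.94 = 0.2960
P(Wq > t) = ρ·e^{−(μ−λ)t} = 0.2960·e^{−1.6613}
= 0.2960·0.189883 = 0.056200

Final: 0.056200


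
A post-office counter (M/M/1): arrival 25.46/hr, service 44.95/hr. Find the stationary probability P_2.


ρ = 25.46/44.95 = 0.5664
P_n = (1−ρ)·ρ^n = (1 − 0.5664)·0.5664^2 = 0.4336·0.320817 = 0.139104

Final: 0.139104


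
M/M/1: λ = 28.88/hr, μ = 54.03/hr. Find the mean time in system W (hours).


W = 1/(μ−λ) = 1/(54.03 − 28.88) = 1/25.15 = 0.03976 hr

Final: 0.03976 hr


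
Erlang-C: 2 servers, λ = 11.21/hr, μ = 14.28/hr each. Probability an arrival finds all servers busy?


a = λ/μ = 0.7850; ρ = a/2 = 0.3925
P₀ = 0.436258 (from M/M/c formula)
C(c,a) = [a^c/(c!(1−ρ))]·P₀ = [0.61625/(2·0.6075)]·0.436258
= 0.50721·0.436258 = 0.221272

Final: 0.221272


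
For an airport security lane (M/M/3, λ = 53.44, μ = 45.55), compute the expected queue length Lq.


a = λ/μ = 1.1732; ρ = a/3 = 0.3911
P₀ = 0.302716
Lq = P₀·a^c·ρ / (c!·(1−ρ)²) = 0.302716·1.61486·0.3911/(6·0.37079)
= 0.08593

Final: 0.08593


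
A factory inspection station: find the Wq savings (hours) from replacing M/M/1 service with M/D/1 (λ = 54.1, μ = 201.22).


ρ = 54.1/201.22 = 0.2689
Wq(M/M/1) = ρ/(μ−λ) = 0.2689/147.12 = 0.001827 hr
Wq(M/D/1) = ρ/(2(μ−λ)) = 0.0009137 hr
Savings = 0.001827 − 0.0009137 = 0.0009137 hr

Final: 0.0009137 hr


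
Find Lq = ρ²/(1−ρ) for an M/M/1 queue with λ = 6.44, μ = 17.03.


ρ = 6.44/17.03 = 0.3782
Lq = ρ²/(1−ρ) = 0.1430/0.6218 = 0.2300

Final: 0.2300


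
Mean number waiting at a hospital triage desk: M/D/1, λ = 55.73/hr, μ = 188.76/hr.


ρ = 55.73/188.76 = 0.2952
M/D/1: Lq = ρ²/(2(1−ρ)) = 0.08717/(2·0.7048) = 0.06184

Final: 0.06184


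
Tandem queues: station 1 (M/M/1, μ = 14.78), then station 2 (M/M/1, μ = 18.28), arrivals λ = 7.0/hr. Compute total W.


Each node sees arrival rate λ = 7.0/hr (tandem ⇒ throughput preserved).
W₁ = 1/(μ₁−λ) = 1/(14.78−7.0) = 0.12853 hr
W₂ = 1/(μ₂−λ) = 1/(18.28−7.0) = 0.08865 hr
W_total = W₁ + W₂ = 0.12853 + 0.08865 = 0.21719 hr

Final: 0.21719 hr


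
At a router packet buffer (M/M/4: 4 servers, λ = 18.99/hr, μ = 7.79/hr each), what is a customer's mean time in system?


a = 2.4377; ρ = 0.6094; P₀ = 0.079423
Lq = P₀·a^c·ρ/(c!(1−ρ)²) = 0.46690
Wq = Lq/λ = 0.46690/18.99 = 0.02459 hr
W = Wq + 1/μ = 0.02459 + 0.12837 = 0.15296 hr

Final: 0.15296 hr


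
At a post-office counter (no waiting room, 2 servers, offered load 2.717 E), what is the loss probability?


B(c,a) = (a^c/c!) / Σ_{k=0}^{c} a^k/k!
a^2/2! = 3.691045
Σ terms (k=0..2): 1.00000 + 2.71700 + 3.69104 = 7.408045
B = 3.691045/7.408045 = 0.498248

Final: 0.498248


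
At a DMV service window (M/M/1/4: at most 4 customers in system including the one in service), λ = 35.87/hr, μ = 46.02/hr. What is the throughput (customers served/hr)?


ρ = 0.7794; P_K = (1−ρ)ρ^4/(1−ρ^5) = 0.114285
λ_eff = λ(1 − P_K) = 35.87·(1 − 0.114285) = 35.87·0.885715 = 31.7706 /hr

Final: 31.7706 /hr


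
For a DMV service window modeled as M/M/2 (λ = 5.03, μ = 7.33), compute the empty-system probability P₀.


a = λ/μ = 5.03/7.33 = 0.6862; ρ = a/c = 0.3431
Σ_{k=0}^{1} a^k/k! (terms k=0..1) = 1.00000 + 0.68622 = 1.68622
Tail: a^2/(2!(1−ρ)) = 0.47090/(2·0.6569) = 0.35843
P₀ = 1/(1.68622 + 0.35843) = 1/2.04465 = 0.489081

Final: 0.489081


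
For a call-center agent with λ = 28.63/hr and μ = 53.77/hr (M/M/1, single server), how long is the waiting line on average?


ρ = 28.63/53.77 = 0.5325
Lq = ρ²/(1−ρ) = 0.2835/0.4675 = 0.6064

Final: 0.6064


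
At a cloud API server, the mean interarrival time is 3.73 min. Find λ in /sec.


λ = 1/(interarrival time) in consistent units.
1 second = 0.0166667 min, so λ = 0.0166667/3.73 = 0.004468 per second

Final: 0.004468 /sec


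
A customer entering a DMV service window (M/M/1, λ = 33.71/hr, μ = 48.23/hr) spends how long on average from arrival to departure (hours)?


W = 1/(μ−λ) = 1/(48.23 − 33.71) = 1/14.52 = 0.06887 hr

Final: 0.06887 hr


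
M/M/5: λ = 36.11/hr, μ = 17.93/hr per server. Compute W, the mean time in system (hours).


a = 2.0139; ρ = 0.4028; P₀ = 0.132431
Lq = P₀·a^c·ρ/(c!(1−ρ)²) = 0.04129
Wq = Lq/λ = 0.04129/36.11 = 0.001144 hr
W = Wq + 1/μ = 0.001144 + 0.05577 = 0.05692 hr

Final: 0.05692 hr


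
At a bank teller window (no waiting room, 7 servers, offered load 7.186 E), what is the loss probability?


B(c,a) = (a^c/c!) / Σ_{k=0}^{c} a^k/k!
a^7/7! = 196.326965
Σ terms (k=0..7): 1.00000 + 7.18600 + 25.81930 + 61.84583 + 111.10602 + 159.68158 + 191.24530 + 196.32697 = 754.210997
B = 196.326965/754.210997 = 0.260308

Final: 0.260308


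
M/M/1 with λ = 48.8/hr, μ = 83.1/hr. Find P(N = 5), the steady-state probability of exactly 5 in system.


ρ = 48.8/83.1 = 0.5872
P_n = (1−ρ)·ρ^n = (1 − 0.5872)·0.5872^5 = 0.4128·0.069838 = 0.028826

Final: 0.028826


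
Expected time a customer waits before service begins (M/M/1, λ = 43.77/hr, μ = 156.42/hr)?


ρ = 43.77/156.42 = 0.2798
Wq = ρ/(μ−λ) = 0.2798/(156.42 − 43.77) = 0.2798/112.65 = 0.002484 hr

Final: 0.002484 hr


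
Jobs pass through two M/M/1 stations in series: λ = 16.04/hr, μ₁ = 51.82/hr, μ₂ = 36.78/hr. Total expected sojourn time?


Each node sees arrival rate λ = 16.04/hr (tandem ⇒ throughput preserved).
W₁ = 1/(μ₁−λ) = 1/(51.82−16.04) = 0.02795 hr
W₂ = 1/(μ₂−λ) = 1/(36.78−16.04) = 0.04822 hr
W_total = W₁ + W₂ = 0.02795 + 0.04822 = 0.07616 hr

Final: 0.07616 hr


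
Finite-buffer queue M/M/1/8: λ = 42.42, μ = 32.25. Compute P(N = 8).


ρ = λ/μ = 42.42/32.25 = 1.3153
P_K = (1−ρ)ρ^K/(1−ρ^(K+1)) = (-0.3153·8.960403)/(1 − 11.786056)
= -2.825653/-10.786056 = 0.261973

Final: 0.261973


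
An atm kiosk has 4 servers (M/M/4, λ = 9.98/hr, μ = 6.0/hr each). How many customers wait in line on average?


a = λ/μ = 1.6633; ρ = a/4 = 0.4158
P₀ = 0.186580
Lq = P₀·a^c·ρ / (c!·(1−ρ)²) = 0.186580·7.65451·0.4158/(24·0.34125)
= 0.07251

Final: 0.07251


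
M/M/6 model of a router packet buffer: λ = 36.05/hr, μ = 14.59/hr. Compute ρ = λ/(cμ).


ρ = λ/(cμ) = 36.05/(6·14.59) = 36.05/87.54 = 0.4118

Final: 0.4118


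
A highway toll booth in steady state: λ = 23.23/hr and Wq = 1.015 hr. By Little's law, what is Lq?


Lq = λWq = 23.23·1.015 = 23.5784

Final: 23.5784


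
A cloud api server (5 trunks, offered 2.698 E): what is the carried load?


B(5,2.698) = 0.085034 (Erlang-B)
Carried load = a(1 − B) = 2.698·(1 − 0.085034) = 2.698·0.914966 = 2.4686 E

Final: 2.4686 Erlangs


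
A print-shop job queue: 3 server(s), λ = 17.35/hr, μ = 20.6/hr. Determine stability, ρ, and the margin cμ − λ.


Total capacity cμ = 3·20.6 = 61.80/hr
ρ = λ/(cμ) = 17.35/61.80 = 0.2807
Stable ⇔ ρ < 1: YES
Spare capacity = cμ − λ = 61.80 − 17.35 = 44.45/hr

Final: ρ = 0.2807; stable; margin = 44.45/hr


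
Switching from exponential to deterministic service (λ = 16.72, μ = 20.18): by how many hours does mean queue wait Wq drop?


ρ = 16.72/20.18 = 0.8285
Wq(M/M/1) = ρ/(μ−λ) = 0.8285/3.46 = 0.23946 hr
Wq(M/D/1) = ρ/(2(μ−λ)) = 0.11973 hr
Savings = 0.23946 − 0.11973 = 0.11973 hr

Final: 0.11973 hr


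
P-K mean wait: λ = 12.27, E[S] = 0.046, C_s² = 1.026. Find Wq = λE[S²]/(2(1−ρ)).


ρ = λ·E[S] = 12.27·0.046 = 0.5644
E[S²] = E[S]²(1+C_s²) = 0.046²·(1+1.026) = 0.004287
Wq = λ·E[S²]/(2(1−ρ)) = 12.27·0.004287/(2·0.4356) = 0.06038 hr

Final: 0.06038 hr


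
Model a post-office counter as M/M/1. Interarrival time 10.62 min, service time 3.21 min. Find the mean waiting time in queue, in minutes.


λ = 60/10.62 = 5.6497 /hr
μ = 60/3.21 = 18.6916 /hr
ρ = λ/μ = 5.6497/18.6916 = 0.3023
Wq = ρ/(μ−λ) = 0.3023/(18.6916−5.6497) = 0.02318 hr
In minutes: 0.02318·60 = 1.391 min

Final: 1.391 min


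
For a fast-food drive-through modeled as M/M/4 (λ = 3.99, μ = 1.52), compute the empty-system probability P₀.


a = λ/μ = 3.99/1.52 = 2.6250; ρ = a/c = 0.6562
Σ_{k=0}^{3} a^k/k! (terms k=0..3) = 1.00000 + 2.62500 + 3.44531 + 3.01465 = 10.08496
Tail: a^4/(4!(1−ρ)) = 47.48071/(24·0.3438) = 5.75524
P₀ = 1/(10.08496 + 5.75524) = 1/15.84020 = 0.063131

Final: 0.063131


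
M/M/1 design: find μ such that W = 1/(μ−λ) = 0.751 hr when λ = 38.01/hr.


W = 1/(μ−λ) ⇒ μ − λ = 1/W = 1/0.751 = 1.3316
μ = λ + 1/W = 38.01 + 1.3316 = 39.3416 per hr

Final: 39.3416 /hr


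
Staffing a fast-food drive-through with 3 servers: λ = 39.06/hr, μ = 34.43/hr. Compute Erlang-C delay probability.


a = λ/μ = 1.1345; ρ = a/3 = 0.3782
P₀ = 0.315524 (from M/M/c formula)
C(c,a) = [a^c/(c!(1−ρ))]·P₀ = [1.46011/(6·0.6218)]·0.315524
= 0.39134·0.315524 = 0.123477

Final: 0.123477


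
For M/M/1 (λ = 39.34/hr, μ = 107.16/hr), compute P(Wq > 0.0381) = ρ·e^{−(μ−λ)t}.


ρ = 39.34/107.16 = 0.3671
P(Wq > t) = ρ·e^{−(μ−λ)t} = 0.3671·e^{−2.5839}
= 0.3671·0.075476 = 0.027708

Final: 0.027708


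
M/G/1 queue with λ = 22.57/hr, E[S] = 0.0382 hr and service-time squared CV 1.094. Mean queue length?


ρ = λ·E[S] = 22.57·0.0382 = 0.8622
Lq = ρ²(1+C_s²)/(2(1−ρ)) = 0.7433·(1+1.094)/(2·0.1378)
= 0.7433·2.0940/0.2757 = 5.64684

Final: 5.64684


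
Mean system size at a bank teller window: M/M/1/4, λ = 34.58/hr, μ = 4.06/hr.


ρ = 34.58/4.06 = 8.5172
L = ρ[1 − (K+1)ρ^K + Kρ^(K+1)] / [(1−ρ)(1−ρ^(K+1))]
Numerator: 8.5172·(1 − 5·5262.544987 + 4·44822.365924) = 1302948.326698
Denominator: (-7.5172)·(-44821.365924) = 336933.026604
L = 1302948.326698/336933.026604 = 3.8671

Final: 3.8671


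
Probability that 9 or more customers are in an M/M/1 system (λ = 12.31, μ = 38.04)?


ρ = 12.31/38.04 = 0.3236
P(N ≥ n) = ρ^n = 0.3236^9 = 0.00003892

Final: 0.00003892


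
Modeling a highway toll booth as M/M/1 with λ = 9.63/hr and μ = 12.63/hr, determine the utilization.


ρ = λ/μ = 9.63/12.63 = 0.7625

Final: 0.7625


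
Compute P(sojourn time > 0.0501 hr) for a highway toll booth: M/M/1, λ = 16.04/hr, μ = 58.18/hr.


W ~ Exponential(μ−λ) for M/M/1.
μ − λ = 58.18 − 16.04 = 42.1400
P(W > t) = e^{−(μ−λ)t} = e^{−2.1112} = 0.121091

Final: 0.121091


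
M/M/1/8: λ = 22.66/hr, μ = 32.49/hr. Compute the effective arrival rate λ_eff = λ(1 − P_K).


ρ = 0.6974; P_K = (1−ρ)ρ^8/(1−ρ^9) = 0.017627
λ_eff = λ(1 − P_K) = 22.66·(1 − 0.017627) = 22.66·0.982373 = 22.2606 /hr

Final: 22.2606 /hr


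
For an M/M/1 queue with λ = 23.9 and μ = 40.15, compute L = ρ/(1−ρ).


ρ = λ/μ = 23.9/40.15 = 0.5953
L = ρ/(1−ρ) = 0.5953/(1 − 0.5953) = 0.5953/0.4047 = 1.4708

Final: 1.4708


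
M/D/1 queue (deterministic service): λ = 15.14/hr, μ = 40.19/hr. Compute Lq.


ρ = 15.14/40.19 = 0.3767
M/D/1: Lq = ρ²/(2(1−ρ)) = 0.1419/(2·0.6233) = 0.11384

Final: 0.11384


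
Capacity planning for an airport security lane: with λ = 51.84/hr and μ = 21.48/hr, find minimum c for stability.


Stability requires cμ > λ ⇔ c > λ/μ.
λ/μ = 51.84/21.48 = 2.4134
Minimum integer c = ⌊2.4134⌋ + 1 = 3
Check: 3·21.48 = 64.44 > 51.84, while 2·21.48 = 42.96 ≤ 51.84

Final: 3 servers


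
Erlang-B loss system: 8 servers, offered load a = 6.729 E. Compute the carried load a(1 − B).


B(8,6.729) = 0.163232 (Erlang-B)
Carried load = a(1 − B) = 6.729·(1 − 0.163232) = 6.729·0.836768 = 5.6306 E

Final: 5.6306 Erlangs


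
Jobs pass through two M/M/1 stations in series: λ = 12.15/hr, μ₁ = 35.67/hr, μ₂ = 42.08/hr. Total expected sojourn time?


Each node sees arrival rate λ = 12.15/hr (tandem ⇒ throughput preserved).
W₁ = 1/(μ₁−λ) = 1/(35.67−12.15) = 0.04252 hr
W₂ = 1/(μ₂−λ) = 1/(42.08−12.15) = 0.03341 hr
W_total = W₁ + W₂ = 0.04252 + 0.03341 = 0.07593 hr

Final: 0.07593 hr


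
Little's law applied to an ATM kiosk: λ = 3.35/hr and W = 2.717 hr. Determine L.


L = λW = 3.35·2.717 = 9.1020

Final: 9.1020


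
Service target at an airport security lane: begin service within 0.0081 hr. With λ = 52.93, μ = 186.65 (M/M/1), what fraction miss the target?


ρ = 52.93/186.65 = 0.2836
P(Wq > t) = ρ·e^{−(μ−λ)t} = 0.2836·e^{−1.0831}
= 0.2836·0.338534 = 0.096001

Final: 0.096001


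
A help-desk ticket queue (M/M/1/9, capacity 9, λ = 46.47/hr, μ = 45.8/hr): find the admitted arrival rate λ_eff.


ρ = 1.0146; P_K = (1−ρ)ρ^9/(1−ρ^10) = 0.106661
λ_eff = λ(1 − P_K) = 46.47·(1 − 0.106661) = 46.47·0.893339 = 41.5135 /hr

Final: 41.5135 /hr


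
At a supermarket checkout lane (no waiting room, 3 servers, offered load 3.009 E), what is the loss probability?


B(c,a) = (a^c/c!) / Σ_{k=0}^{c} a^k/k!
a^3/3! = 4.540622
Σ terms (k=0..3): 1.00000 + 3.00900 + 4.52704 + 4.54062 = 13.076662
B = 4.540622/13.076662 = 0.347231

Final: 0.347231


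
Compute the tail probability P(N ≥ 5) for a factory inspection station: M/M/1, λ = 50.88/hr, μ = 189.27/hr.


ρ = 50.88/189.27 = 0.2688
P(N ≥ n) = ρ^n = 0.2688^5 = 0.001404

Final: 0.001404


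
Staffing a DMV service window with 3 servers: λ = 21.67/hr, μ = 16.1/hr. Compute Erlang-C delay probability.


a = λ/μ = 1.3460; ρ = a/3 = 0.4487
P₀ = 0.250698 (from M/M/c formula)
C(c,a) = [a^c/(c!(1−ρ))]·P₀ = [2.43837/(6·0.5513)]·0.250698
= 0.73710·0.250698 = 0.184788

Final: 0.184788


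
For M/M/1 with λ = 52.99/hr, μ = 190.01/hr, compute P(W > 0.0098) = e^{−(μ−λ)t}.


W ~ Exponential(μ−λ) for M/M/1.
μ − λ = 190.01 − 52.99 = 137.0200
P(W > t) = e^{−(μ−λ)t} = e^{−1.3428} = 0.261115

Final: 0.261115


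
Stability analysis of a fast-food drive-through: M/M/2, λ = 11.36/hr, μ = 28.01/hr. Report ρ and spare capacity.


Total capacity cμ = 2·28.01 = 56.02/hr
ρ = λ/(cμ) = 11.36/56.02 = 0.2028
Stable ⇔ ρ < 1: YES
Spare capacity = cμ − λ = 56.02 − 11.36 = 44.66/hr

Final: ρ = 0.2028; stable; margin = 44.66/hr


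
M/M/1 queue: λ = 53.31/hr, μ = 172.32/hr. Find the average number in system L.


ρ = λ/μ = 53.31/172.32 = 0.3094
L = ρ/(1−ρ) = 0.3094/(1 − 0.3094) = 0.3094/0.6906 = 0.4479

Final: 0.4479


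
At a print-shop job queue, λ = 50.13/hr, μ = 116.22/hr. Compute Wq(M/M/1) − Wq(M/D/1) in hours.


ρ = 50.13/116.22 = 0.4313
Wq(M/M/1) = ρ/(μ−λ) = 0.4313/66.09 = 0.006527 hr
Wq(M/D/1) = ρ/(2(μ−λ)) = 0.003263 hr
Savings = 0.006527 − 0.003263 = 0.003263 hr

Final: 0.003263 hr


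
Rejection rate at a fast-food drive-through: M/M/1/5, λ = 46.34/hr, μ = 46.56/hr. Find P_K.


ρ = λ/μ = 46.34/46.56 = 0.9953
P_K = (1−ρ)ρ^K/(1−ρ^(K+1)) = (0.004725·0.976597)/(1 − 0.971982)
= 0.004615/0.028018 = 0.164699

Final: 0.164699


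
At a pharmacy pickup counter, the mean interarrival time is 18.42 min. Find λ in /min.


λ = 1/(interarrival time) in consistent units.
1 minute = 1 min, so λ = 1/18.42 = 0.05429 per minute

Final: 0.05429 /min


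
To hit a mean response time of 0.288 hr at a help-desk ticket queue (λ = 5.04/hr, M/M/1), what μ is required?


W = 1/(μ−λ) ⇒ μ − λ = 1/W = 1/0.288 = 3.4722
μ = λ + 1/W = 5.04 + 3.4722 = 8.5122 per hr

Final: 8.5122 /hr


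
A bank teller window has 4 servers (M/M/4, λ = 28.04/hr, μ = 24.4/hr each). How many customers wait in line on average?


a = λ/μ = 1.1492; ρ = a/4 = 0.2873
P₀ = 0.316017
Lq = P₀·a^c·ρ / (c!·(1−ρ)²) = 0.316017·1.74403·0.2873/(24·0.50795)
= 0.01299

Final: 0.01299


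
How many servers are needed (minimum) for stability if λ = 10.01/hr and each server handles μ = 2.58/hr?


Stability requires cμ > λ ⇔ c > λ/μ.
λ/μ = 10.01/2.58 = 3.8798
Minimum integer c = ⌊3.8798⌋ + 1 = 4
Check: 4·2.58 = 10.32 > 10.01, while 3·2.58 = 7.74 ≤ 10.01

Final: 4 servers


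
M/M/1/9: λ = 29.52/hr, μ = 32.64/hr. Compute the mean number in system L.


ρ = 29.52/32.64 = 0.9044
L = ρ[1 − (K+1)ρ^K + Kρ^(K+1)] / [(1−ρ)(1−ρ^(K+1))]
Numerator: 0.9044·(1 − 10·0.404852 + 9·0.366153) = 0.223260
Denominator: (0.09559)·(0.633847) = 0.060588
L = 0.223260/0.060588 = 3.6849

Final: 3.6849


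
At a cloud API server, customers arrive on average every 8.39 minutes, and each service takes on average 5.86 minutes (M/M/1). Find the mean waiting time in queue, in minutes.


λ = 60/8.39 = 7.1514 /hr
μ = 60/5.86 = 10.2389 /hr
ρ = λ/μ = 7.1514/10.2389 = 0.6985
Wq = ρ/(μ−λ) = 0.6985/(10.2389−7.1514) = 0.22622 hr
In minutes: 0.22622·60 = 13.573 min

Final: 13.573 min


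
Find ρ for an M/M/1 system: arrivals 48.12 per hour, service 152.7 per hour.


ρ = λ/μ = 48.12/152.7 = 0.3151

Final: 0.3151


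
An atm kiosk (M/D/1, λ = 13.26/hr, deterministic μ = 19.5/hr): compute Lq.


ρ = 13.26/19.5 = 0.6800
M/D/1: Lq = ρ²/(2(1−ρ)) = 0.4624/(2·0.3200) = 0.72250

Final: 0.72250


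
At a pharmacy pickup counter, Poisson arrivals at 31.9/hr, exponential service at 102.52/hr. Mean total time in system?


W = 1/(μ−λ) = 1/(102.52 − 31.9) = 1/70.62 = 0.01416 hr

Final: 0.01416 hr


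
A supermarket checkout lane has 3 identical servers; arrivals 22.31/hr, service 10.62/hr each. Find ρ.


ρ = λ/(cμ) = 22.31/(3·10.62) = 22.31/31.86 = 0.7003

Final: 0.7003


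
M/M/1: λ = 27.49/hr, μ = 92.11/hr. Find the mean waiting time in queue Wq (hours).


ρ = 27.49/92.11 = 0.2984
Wq = ρ/(μ−λ) = 0.2984/(92.11 − 27.49) = 0.2984/64.62 = 0.004619 hr

Final: 0.004619 hr


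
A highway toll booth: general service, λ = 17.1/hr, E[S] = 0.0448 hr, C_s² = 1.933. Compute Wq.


ρ = λ·E[S] = 17.1·0.0448 = 0.7661
E[S²] = E[S]²(1+C_s²) = 0.0448²·(1+1.933) = 0.005887
Wq = λ·E[S²]/(2(1−ρ)) = 17.1·0.005887/(2·0.2339) = 0.21516 hr

Final: 0.21516 hr


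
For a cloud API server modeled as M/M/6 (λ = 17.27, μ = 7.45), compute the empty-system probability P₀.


a = λ/μ = 17.27/7.45 = 2.3181; ρ = a/c = 0.3864
Σ_{k=0}^{5} a^k/k! (terms k=0..5) = 1.00000 + 2.31812 + 2.68684 + 2.07614 + 1.20319 + 0.55783 = 9.84212
Tail: a^6/(6!(1−ρ)) = 155.17308/(720·0.6136) = 0.35121
P₀ = 1/(9.84212 + 0.35121) = 1/10.19333 = 0.098103

Final: 0.098103


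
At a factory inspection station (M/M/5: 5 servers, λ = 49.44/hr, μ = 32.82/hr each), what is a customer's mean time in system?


a = 1.5064; ρ = 0.3013; P₀ = 0.221346
Lq = P₀·a^c·ρ/(c!(1−ρ)²) = 0.008830
Wq = Lq/λ = 0.008830/49.44 = 0.0001786 hr
W = Wq + 1/μ = 0.0001786 + 0.03047 = 0.03065 hr

Final: 0.03065 hr


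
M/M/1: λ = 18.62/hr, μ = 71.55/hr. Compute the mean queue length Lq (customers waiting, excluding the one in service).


ρ = 18.62/71.55 = 0.2602
Lq = ρ²/(1−ρ) = 0.06772/0.7398 = 0.09155

Final: 0.09155


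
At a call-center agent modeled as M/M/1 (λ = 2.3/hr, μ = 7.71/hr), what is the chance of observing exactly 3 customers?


ρ = 2.3/7.71 = 0.2983
P_n = (1−ρ)·ρ^n = (1 − 0.2983)·0.2983^3 = 0.7017·0.026547 = 0.018628

Final: 0.018628


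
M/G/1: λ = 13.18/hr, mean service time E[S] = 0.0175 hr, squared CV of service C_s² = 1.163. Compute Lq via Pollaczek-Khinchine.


ρ = λ·E[S] = 13.18·0.0175 = 0.2307
Lq = ρ²(1+C_s²)/(2(1−ρ)) = 0.05320·(1+1.163)/(2·0.7693)
= 0.05320·2.1630/1.5387 = 0.07478

Final: 0.07478


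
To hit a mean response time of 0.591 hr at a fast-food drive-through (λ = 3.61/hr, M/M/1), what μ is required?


W = 1/(μ−λ) ⇒ μ − λ = 1/W = 1/0.591 = 1.6920
μ = λ + 1/W = 3.61 + 1.6920 = 5.3020 per hr

Final: 5.3020 /hr


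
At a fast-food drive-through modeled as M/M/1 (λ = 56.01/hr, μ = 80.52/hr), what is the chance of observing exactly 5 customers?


ρ = 56.01/80.52 = 0.6956
P_n = (1−ρ)·ρ^n = (1 − 0.6956)·0.6956^5 = 0.3044·0.162858 = 0.049573

Final: 0.049573
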